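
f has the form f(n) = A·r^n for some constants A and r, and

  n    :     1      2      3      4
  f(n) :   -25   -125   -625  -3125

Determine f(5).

-15625

Consecutive ratio: -125/(-25) = 5, and -625/(-125) = 5, so r = 5.
Then A·5^1 = -25 gives A = -5, and f(n) = -5·5^n.
f(5) = -5·5^5 = -15625.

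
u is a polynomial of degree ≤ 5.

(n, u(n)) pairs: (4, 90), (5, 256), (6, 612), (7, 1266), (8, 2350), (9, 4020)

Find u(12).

14466

First differences: 166, 356, 654, 1084, 1670. Second differences: 190, 298, 430, 586. Third differences: 108, 132, 156. Fourth differences: 24, 24.
Level-4 differences are constant, so u has degree 4.
Fitting a degree-4 polynomial gives u(n) = n^4 - 4n³ + 4n² + 5n + 6.
Then u(12) = 14466.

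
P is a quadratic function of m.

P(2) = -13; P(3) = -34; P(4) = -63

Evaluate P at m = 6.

Write P(m) = am² + bm + c; the 3 given values yield a linear system in the 3 coefficients.
Solving, P(m) = -4m² - m + 5.
Then P(6) = -145.

-145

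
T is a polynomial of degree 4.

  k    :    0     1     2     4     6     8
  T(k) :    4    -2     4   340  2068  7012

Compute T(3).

Write T(k) = ak^4 + bk³ + ck² + dk + e; the 6 given values yield a linear system in the 5 coefficients.
Solving, T(k) = 2k^4 - 2k³ - 2k² - 4k + 4.
Then T(3) = 82.

82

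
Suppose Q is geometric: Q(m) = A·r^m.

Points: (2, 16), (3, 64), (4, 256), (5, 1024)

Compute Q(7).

Consecutive ratio: 64/16 = 4, and 256/64 = 4, so r = 4.
Then A·4^2 = 16 gives A = 1, and Q(m) = 1·4^m.
Q(7) = 1·4^7 = 16384.

16384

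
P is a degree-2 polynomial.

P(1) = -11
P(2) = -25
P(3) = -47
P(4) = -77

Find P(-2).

Write P(n) = an² + bn + c; the 4 given values yield a linear system in the 3 coefficients.
Solving, P(n) = -4n² - 2n - 5.
Then P(-2) = -17.

-17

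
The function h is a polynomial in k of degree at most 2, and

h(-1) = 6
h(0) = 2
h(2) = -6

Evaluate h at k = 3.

Write h(k) = ak² + bk + c; the 3 given values yield a linear system in the 3 coefficients.
Solving, the leading coefficient vanishes, and h(k) = -4k + 2.
Then h(3) = -10.

-10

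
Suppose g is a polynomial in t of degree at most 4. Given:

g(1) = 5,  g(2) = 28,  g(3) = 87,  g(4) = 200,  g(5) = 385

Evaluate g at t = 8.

1552

Write g(t) = at^4 + bt³ + ct² + dt + e; the 5 given values yield a linear system in the 5 coefficients.
Solving, the leading coefficient vanishes, and g(t) = 3t³ + 2t.
Then g(8) = 1552.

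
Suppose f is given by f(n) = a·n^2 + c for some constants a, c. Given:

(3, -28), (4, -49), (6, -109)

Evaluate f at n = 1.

-4

From f(3) = -28 and f(4) = -49: 9a + c = -28 and 16a + c = -49.
Subtracting: 7a = -21, so a = -3; then c = -28 − (-3)·9 = -1.
So f(n) = -3n² − 1, and f(1) = -4.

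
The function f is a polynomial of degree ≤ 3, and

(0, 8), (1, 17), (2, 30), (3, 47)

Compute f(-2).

Write f(m) = am³ + bm² + cm + d; the 4 given values yield a linear system in the 4 coefficients.
Solving, the leading coefficient vanishes, and f(m) = 2m² + 7m + 8.
Then f(-2) = 2.

2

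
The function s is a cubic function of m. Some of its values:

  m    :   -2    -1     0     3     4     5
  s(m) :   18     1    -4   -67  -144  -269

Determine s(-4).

Write s(m) = am³ + bm² + cm + d; the 6 given values yield a linear system in the 4 coefficients.
Solving, s(m) = -2m³ - 3m - 4.
Then s(-4) = 136.

136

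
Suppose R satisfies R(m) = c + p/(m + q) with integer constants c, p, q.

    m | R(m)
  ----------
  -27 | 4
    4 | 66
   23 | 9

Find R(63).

7

(R(m) − c)(m + q) = p for each data point; the three points give a linear system in c and q, then p follows.
Solving: c = 6, q = -3, p = 60, so R(m) = 6 + 60/(m − 3).
Then R(63) = 6 + 60/60 = 7.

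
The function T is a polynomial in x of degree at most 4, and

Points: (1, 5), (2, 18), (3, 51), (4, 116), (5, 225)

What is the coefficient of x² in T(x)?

-2

First differences: 13, 33, 65, 109. Second differences: 20, 32, 44. Third differences: 12, 12.
Level-3 differences are constant, so T has degree 3.
Fitting a degree-3 polynomial gives T(x) = 2x³ - 2x² + 5x.
The coefficient of x² is -2.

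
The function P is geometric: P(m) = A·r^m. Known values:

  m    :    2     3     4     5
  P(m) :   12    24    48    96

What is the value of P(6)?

192

Consecutive ratio: 24/12 = 2, and 48/24 = 2, so r = 2.
Then A·2^2 = 12 gives A = 3, and P(m) = 3·2^m.
P(6) = 3·2^6 = 192.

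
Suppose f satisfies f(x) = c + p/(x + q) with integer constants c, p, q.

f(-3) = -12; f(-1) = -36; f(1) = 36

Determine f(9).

4

(f(x) − c)(x + q) = p for each data point; the three points give a linear system in c and q, then p follows.
Solving: c = 0, q = 0, p = 36, so f(x) = 36/(x + 0).
Then f(9) = 0 + 36/9 = 4.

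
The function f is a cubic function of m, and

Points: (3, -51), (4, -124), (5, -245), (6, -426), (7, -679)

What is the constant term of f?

First differences: -73, -121, -181, -253. Second differences: -48, -60, -72. Third differences: -12, -12.
Level-3 differences are constant, so f has degree 3.
Fitting a degree-3 polynomial gives f(m) = -2m³ + m.
The constant term is f(0) = 0.

0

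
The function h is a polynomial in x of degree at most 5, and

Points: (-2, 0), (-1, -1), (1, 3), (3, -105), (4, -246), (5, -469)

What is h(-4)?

Write h(x) = ax^5 + bx^4 + cx³ + dx² + ex + p; the 6 given values yield a linear system in the 6 coefficients.
Solving, the top 2 coefficients vanish, and h(x) = -3x³ - 5x² + 5x + 6.
Then h(-4) = 98.

98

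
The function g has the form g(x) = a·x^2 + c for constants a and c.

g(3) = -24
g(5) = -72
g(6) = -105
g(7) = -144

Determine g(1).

0

From g(3) = -24 and g(5) = -72: 9a + c = -24 and 25a + c = -72.
Subtracting: 16a = -48, so a = -3; then c = -24 − (-3)·9 = 3.
So g(x) = -3x² + 3, and g(1) = 0.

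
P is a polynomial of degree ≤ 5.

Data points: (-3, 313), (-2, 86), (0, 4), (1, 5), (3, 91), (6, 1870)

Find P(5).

Write P(n) = an^5 + bn^4 + cn³ + dn² + en + p; the 6 given values yield a linear system in the 6 coefficients.
Solving, the leading coefficient vanishes, and P(n) = 2n^4 - 4n³ + 4n² - n + 4.
Then P(5) = 849.

849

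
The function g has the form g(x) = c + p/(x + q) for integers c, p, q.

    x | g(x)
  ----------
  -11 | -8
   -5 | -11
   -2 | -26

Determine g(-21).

-7

(g(x) − c)(x + q) = p for each data point; the three points give a linear system in c and q, then p follows.
Solving: c = -6, q = 1, p = 20, so g(x) = -6 + 20/(x + 1).
Then g(-21) = -6 + 20/(-20) = -7.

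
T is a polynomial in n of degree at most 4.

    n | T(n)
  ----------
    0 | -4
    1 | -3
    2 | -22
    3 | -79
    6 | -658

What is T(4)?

-192

Write T(n) = an^4 + bn³ + cn² + dn + e; the 5 given values yield a linear system in the 5 coefficients.
Solving, the leading coefficient vanishes, and T(n) = -3n³ - n² + 5n - 4.
Then T(4) = -192.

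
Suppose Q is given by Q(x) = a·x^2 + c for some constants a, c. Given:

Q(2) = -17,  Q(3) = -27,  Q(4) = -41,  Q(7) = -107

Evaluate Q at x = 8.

-137

From Q(2) = -17 and Q(3) = -27: 4a + c = -17 and 9a + c = -27.
Subtracting: 5a = -10, so a = -2; then c = -17 − (-2)·4 = -9.
So Q(x) = -2x² − 9, and Q(8) = -137.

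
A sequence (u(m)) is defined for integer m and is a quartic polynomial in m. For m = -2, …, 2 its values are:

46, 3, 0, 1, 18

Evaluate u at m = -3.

Write u(m) = am^4 + bm³ + cm² + dm + e; the 5 given values yield a linear system in the 5 coefficients.
Solving, u(m) = 2m^4 - 2m³ + m.
Then u(-3) = 213.

213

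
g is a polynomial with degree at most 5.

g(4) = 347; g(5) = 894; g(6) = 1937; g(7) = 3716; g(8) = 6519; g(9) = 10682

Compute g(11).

24672

First differences: 547, 1043, 1779, 2803, 4163. Second differences: 496, 736, 1024, 1360. Third differences: 240, 288, 336. Fourth differences: 48, 48.
Level-4 differences are constant, so g has degree 4.
Fitting a degree-4 polynomial gives g(n) = 2n^4 - 4n³ + 6n² - n - 1.
Then g(11) = 24672.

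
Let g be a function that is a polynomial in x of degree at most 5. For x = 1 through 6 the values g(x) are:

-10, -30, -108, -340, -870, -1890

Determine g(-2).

First differences: -20, -78, -232, -530, -1020. Second differences: -58, -154, -298, -490. Third differences: -96, -144, -192. Fourth differences: -48, -48.
Level-4 differences are constant, so g has degree 4.
Fitting a degree-4 polynomial gives g(x) = -2x^4 + 4x³ - 3x² - 9x.
Then g(-2) = -58.

-58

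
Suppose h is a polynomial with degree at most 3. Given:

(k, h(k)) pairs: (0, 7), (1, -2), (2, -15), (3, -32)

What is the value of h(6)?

Write h(k) = ak³ + bk² + ck + d; the 4 given values yield a linear system in the 4 coefficients.
Solving, the leading coefficient vanishes, and h(k) = -2k² - 7k + 7.
Then h(6) = -107.

-107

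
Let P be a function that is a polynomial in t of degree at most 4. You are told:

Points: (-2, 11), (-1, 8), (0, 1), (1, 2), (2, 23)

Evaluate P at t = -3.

First differences: -3, -7, 1, 21. Second differences: -4, 8, 20. Third differences: 12, 12.
Level-3 differences are constant, so P has degree 3.
Fitting a degree-3 polynomial gives P(t) = 2t³ + 4t² - 5t + 1.
Then P(-3) = -2.

-2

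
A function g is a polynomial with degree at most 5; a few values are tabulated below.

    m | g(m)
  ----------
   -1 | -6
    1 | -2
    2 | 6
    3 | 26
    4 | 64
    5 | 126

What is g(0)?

Write g(m) = am^5 + bm^4 + cm³ + dm² + em + p; the 6 given values yield a linear system in the 6 coefficients.
Solving, the top 2 coefficients vanish, and g(m) = m³ + m - 4.
The constant term is g(0) = -4.

-4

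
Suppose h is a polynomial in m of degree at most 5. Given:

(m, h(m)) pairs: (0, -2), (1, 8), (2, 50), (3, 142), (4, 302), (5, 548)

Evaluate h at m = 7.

1370

First differences: 10, 42, 92, 160, 246. Second differences: 32, 50, 68, 86. Third differences: 18, 18, 18.
Level-3 differences are constant, so h has degree 3.
Fitting a degree-3 polynomial gives h(m) = 3m³ + 7m² - 2.
Then h(7) = 1370.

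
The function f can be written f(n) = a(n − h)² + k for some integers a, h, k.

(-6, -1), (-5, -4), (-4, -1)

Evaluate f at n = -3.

8

First differences -3, 3; second difference 6 = 2a, so a = 3.
Expanding, the n-coefficient is −2ah = -6h; matching it to the data gives h = -5, and then k = -4.
So f(n) = 3(n + 5)² − 4.
f(-3) = 3·2² − 4 = 8.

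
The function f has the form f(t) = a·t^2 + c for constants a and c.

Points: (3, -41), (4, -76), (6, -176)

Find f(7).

From f(3) = -41 and f(4) = -76: 9a + c = -41 and 16a + c = -76.
Subtracting: 7a = -35, so a = -5; then c = -41 − (-5)·9 = 4.
So f(t) = -5t² + 4, and f(7) = -241.

-241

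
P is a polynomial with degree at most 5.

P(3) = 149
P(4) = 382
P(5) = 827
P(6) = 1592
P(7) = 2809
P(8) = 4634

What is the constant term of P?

2

Write P(t) = at^5 + bt^4 + ct³ + dt² + et + p; the 6 given values yield a linear system in the 6 coefficients.
Solving, the leading coefficient vanishes, and P(t) = t^4 + 9t² - 5t + 2.
The constant term is P(0) = 2.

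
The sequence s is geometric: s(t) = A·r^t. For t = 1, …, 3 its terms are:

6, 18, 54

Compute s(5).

Consecutive ratio: 18/6 = 3, and 54/18 = 3, so r = 3.
Then A·3^1 = 6 gives A = 2, and s(t) = 2·3^t.
s(5) = 2·3^5 = 486.

486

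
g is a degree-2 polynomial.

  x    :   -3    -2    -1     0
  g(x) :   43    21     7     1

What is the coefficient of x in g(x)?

-2

Write g(x) = ax² + bx + c; the 4 given values yield a linear system in the 3 coefficients.
Solving, g(x) = 4x² - 2x + 1.
The coefficient of x is -2.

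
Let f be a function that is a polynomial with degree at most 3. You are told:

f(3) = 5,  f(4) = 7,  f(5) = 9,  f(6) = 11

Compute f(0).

First differences: 2, 2, 2.
Level-1 differences are constant, so f has degree 1.
Fitting a degree-1 polynomial gives f(m) = 2m - 1.
Then f(0) = -1.

-1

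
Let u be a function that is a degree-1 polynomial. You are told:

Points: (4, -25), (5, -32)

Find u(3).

-18

Write u(t) = at + b; the 2 given values yield a linear system in the 2 coefficients.
Solving, u(t) = -7t + 3.
Then u(3) = -18.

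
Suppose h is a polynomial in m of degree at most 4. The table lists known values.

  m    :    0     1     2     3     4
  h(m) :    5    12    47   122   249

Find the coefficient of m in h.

-3

First differences: 7, 35, 75, 127. Second differences: 28, 40, 52. Third differences: 12, 12.
Level-3 differences are constant, so h has degree 3.
Fitting a degree-3 polynomial gives h(m) = 2m³ + 8m² - 3m + 5.
The coefficient of m is -3.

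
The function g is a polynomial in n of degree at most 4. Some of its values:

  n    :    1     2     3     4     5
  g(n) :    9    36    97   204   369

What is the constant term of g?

4

Write g(n) = an^4 + bn³ + cn² + dn + e; the 5 given values yield a linear system in the 5 coefficients.
Solving, the leading coefficient vanishes, and g(n) = 2n³ + 5n² - 2n + 4.
The constant term is g(0) = 4.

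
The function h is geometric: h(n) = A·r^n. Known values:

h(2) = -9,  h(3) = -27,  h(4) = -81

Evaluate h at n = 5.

-243

Consecutive ratio: -27/(-9) = 3, and -81/(-27) = 3, so r = 3.
Then A·3^2 = -9 gives A = -1, and h(n) = -1·3^n.
h(5) = -1·3^5 = -243.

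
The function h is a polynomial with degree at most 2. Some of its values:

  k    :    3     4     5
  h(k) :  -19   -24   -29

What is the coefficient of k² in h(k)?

First differences: -5, -5.
Level-1 differences are constant, so h has degree 1.
Fitting a degree-1 polynomial gives h(k) = -5k - 4.
The coefficient of k² is 0.

0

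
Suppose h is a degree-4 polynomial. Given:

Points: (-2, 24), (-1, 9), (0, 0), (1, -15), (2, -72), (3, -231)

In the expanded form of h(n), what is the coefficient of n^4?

Write h(n) = an^4 + bn³ + cn² + dn + e; the 6 given values yield a linear system in the 5 coefficients.
Solving, h(n) = -n^4 - 4n³ - 2n² - 8n.
The coefficient of n^4 is -1.

-1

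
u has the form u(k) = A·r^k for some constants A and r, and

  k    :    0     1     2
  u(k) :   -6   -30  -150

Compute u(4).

-3750

Consecutive ratio: -30/(-6) = 5, and -150/(-30) = 5, so r = 5.
Then A·5^0 = -6 gives A = -6, and u(k) = -6·5^k.
u(4) = -6·5^4 = -3750.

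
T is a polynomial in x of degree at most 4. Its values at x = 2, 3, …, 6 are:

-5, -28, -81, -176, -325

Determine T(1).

Write T(x) = ax^4 + bx³ + cx² + dx + e; the 5 given values yield a linear system in the 5 coefficients.
Solving, the leading coefficient vanishes, and T(x) = -2x³ + 3x² - 1.
Then T(1) = 0.

0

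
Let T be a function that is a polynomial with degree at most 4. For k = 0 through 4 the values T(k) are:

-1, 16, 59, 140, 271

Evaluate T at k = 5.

First differences: 17, 43, 81, 131. Second differences: 26, 38, 50. Third differences: 12, 12.
Level-3 differences are constant, so T has degree 3.
Fitting a degree-3 polynomial gives T(k) = 2k³ + 7k² + 8k - 1.
Then T(5) = 464.

464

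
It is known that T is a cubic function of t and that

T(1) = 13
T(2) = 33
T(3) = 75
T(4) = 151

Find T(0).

3

Write T(t) = at³ + bt² + ct + d; the 4 given values yield a linear system in the 4 coefficients.
Solving, T(t) = 2t³ - t² + 9t + 3.
Then T(0) = 3.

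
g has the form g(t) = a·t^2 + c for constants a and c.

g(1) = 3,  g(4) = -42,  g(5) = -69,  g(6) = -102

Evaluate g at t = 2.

-6

From g(1) = 3 and g(4) = -42: 1a + c = 3 and 16a + c = -42.
Subtracting: 15a = -45, so a = -3; then c = 3 − (-3)·1 = 6.
So g(t) = -3t² + 6, and g(2) = -6.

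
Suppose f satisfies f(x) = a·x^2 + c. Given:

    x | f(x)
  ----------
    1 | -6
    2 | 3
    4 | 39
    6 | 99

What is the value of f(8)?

183

From f(1) = -6 and f(2) = 3: 1a + c = -6 and 4a + c = 3.
Subtracting: 3a = 9, so a = 3; then c = -6 − 3·1 = -9.
So f(x) = 3x² − 9, and f(8) = 183.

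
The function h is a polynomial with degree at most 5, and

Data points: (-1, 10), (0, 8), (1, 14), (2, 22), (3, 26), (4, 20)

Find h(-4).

124

First differences: -2, 6, 8, 4, -6. Second differences: 8, 2, -4, -10. Third differences: -6, -6, -6.
Level-3 differences are constant, so h has degree 3.
Fitting a degree-3 polynomial gives h(k) = -k³ + 4k² + 3k + 8.
Then h(-4) = 124.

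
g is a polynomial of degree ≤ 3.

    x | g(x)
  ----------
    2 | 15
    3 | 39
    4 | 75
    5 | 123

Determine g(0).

First differences: 24, 36, 48. Second differences: 12, 12.
Level-2 differences are constant, so g has degree 2.
Fitting a degree-2 polynomial gives g(x) = 6x² - 6x + 3.
Then g(0) = 3.

3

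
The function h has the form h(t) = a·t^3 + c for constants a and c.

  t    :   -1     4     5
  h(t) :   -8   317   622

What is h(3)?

132

From h(-1) = -8 and h(4) = 317: -1a + c = -8 and 64a + c = 317.
Subtracting: 65a = 325, so a = 5; then c = -8 − 5·(-1) = -3.
So h(t) = 5t³ − 3, and h(3) = 132.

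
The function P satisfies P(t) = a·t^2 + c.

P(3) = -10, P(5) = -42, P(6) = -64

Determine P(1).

6

From P(3) = -10 and P(5) = -42: 9a + c = -10 and 25a + c = -42.
Subtracting: 16a = -32, so a = -2; then c = -10 − (-2)·9 = 8.
So P(t) = -2t² + 8, and P(1) = 6.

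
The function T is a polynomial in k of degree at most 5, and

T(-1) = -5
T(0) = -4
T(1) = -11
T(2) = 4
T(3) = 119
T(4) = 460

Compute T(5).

1201

Write T(k) = ak^5 + bk^4 + ck³ + dk² + ek + p; the 6 given values yield a linear system in the 6 coefficients.
Solving, the leading coefficient vanishes, and T(k) = 2k^4 + k³ - 6k² - 4k - 4.
Then T(5) = 1201.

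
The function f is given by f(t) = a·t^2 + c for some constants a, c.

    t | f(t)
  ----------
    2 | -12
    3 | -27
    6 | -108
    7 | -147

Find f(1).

From f(2) = -12 and f(3) = -27: 4a + c = -12 and 9a + c = -27.
Subtracting: 5a = -15, so a = -3; then c = -12 − (-3)·4 = 0.
So f(t) = -3t² + 0, and f(1) = -3.

-3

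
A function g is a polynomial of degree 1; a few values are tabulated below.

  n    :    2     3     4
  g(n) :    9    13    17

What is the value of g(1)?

5

First differences: 4, 4.
Level-1 differences are constant, so g has degree 1.
Fitting a degree-1 polynomial gives g(n) = 4n + 1.
Then g(1) = 5.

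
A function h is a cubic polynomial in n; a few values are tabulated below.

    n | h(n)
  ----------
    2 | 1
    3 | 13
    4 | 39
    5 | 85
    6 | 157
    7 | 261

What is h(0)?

-5

First differences: 12, 26, 46, 72, 104. Second differences: 14, 20, 26, 32. Third differences: 6, 6, 6.
Level-3 differences are constant, so h has degree 3.
Fitting a degree-3 polynomial gives h(n) = n³ - 2n² + 3n - 5.
Then h(0) = -5.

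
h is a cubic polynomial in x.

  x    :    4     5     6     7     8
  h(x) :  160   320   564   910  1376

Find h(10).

First differences: 160, 244, 346, 466. Second differences: 84, 102, 120. Third differences: 18, 18.
Level-3 differences are constant, so h has degree 3.
Fitting a degree-3 polynomial gives h(x) = 3x³ - 3x² + 4x.
Then h(10) = 2740.

2740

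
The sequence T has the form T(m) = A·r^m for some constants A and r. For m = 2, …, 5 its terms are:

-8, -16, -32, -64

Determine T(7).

Consecutive ratio: -16/(-8) = 2, and -32/(-16) = 2, so r = 2.
Then A·2^2 = -8 gives A = -2, and T(m) = -2·2^m.
T(7) = -2·2^7 = -256.

-256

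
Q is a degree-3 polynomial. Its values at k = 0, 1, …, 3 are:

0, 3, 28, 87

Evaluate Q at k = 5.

Write Q(k) = ak³ + bk² + ck + d; the 4 given values yield a linear system in the 4 coefficients.
Solving, Q(k) = 2k³ + 5k² - 4k.
Then Q(5) = 355.

355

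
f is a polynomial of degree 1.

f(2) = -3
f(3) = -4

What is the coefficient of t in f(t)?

-1

Write f(t) = at + b; the 2 given values yield a linear system in the 2 coefficients.
Solving, f(t) = -t - 1.
The coefficient of t is -1.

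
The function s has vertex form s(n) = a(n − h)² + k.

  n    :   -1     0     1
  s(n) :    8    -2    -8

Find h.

2

First differences -10, -6; second difference 4 = 2a, so a = 2.
Expanding, the n-coefficient is −2ah = -4h; matching it to the data gives h = 2, and then k = -10.
So s(n) = 2(n − 2)² − 10.
Hence h = 2.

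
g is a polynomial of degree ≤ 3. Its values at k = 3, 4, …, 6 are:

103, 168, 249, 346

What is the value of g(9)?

733

First differences: 65, 81, 97. Second differences: 16, 16.
Level-2 differences are constant, so g has degree 2.
Fitting a degree-2 polynomial gives g(k) = 8k² + 9k + 4.
Then g(9) = 733.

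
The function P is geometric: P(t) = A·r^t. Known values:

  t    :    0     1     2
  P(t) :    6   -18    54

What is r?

-3

Consecutive ratio: -18/6 = -3, and 54/(-18) = -3, so r = -3.
Then A·(-3)^0 = 6 gives A = 6, and P(t) = 6·(-3)^t.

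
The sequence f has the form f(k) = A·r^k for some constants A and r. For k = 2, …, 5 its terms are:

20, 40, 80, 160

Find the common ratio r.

2

Consecutive ratio: 40/20 = 2, and 80/40 = 2, so r = 2.
Then A·2^2 = 20 gives A = 5, and f(k) = 5·2^k.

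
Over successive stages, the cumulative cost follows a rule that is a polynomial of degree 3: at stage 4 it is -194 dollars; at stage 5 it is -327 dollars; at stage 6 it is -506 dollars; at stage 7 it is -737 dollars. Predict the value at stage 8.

Write the value at n as Q(n).
Write Q(n) = an³ + bn² + cn + d; the 4 given values yield a linear system in the 4 coefficients.
Solving, Q(n) = -n³ - 8n² - 2.
Then Q(8) = -1026.

-1026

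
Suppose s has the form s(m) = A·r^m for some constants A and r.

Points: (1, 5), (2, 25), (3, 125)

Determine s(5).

3125

Consecutive ratio: 25/5 = 5, and 125/25 = 5, so r = 5.
Then A·5^1 = 5 gives A = 1, and s(m) = 1·5^m.
s(5) = 1·5^5 = 3125.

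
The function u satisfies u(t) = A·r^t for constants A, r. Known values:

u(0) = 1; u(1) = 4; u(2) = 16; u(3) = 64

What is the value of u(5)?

Consecutive ratio: 4/1 = 4, and 16/4 = 4, so r = 4.
Then A·4^0 = 1 gives A = 1, and u(t) = 1·4^t.
u(5) = 1·4^5 = 1024.

1024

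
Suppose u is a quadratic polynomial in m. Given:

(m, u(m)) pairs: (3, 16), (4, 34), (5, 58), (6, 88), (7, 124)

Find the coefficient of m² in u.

Write u(m) = am² + bm + c; the 5 given values yield a linear system in the 3 coefficients.
Solving, u(m) = 3m² - 3m - 2.
The coefficient of m² is 3.

3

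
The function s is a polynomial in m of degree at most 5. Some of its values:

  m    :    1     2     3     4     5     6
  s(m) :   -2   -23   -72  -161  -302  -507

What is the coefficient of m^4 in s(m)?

0

First differences: -21, -49, -89, -141, -205. Second differences: -28, -40, -52, -64. Third differences: -12, -12, -12.
Level-3 differences are constant, so s has degree 3.
Fitting a degree-3 polynomial gives s(m) = -2m³ - 2m² - m + 3.
The coefficient of m^4 is 0.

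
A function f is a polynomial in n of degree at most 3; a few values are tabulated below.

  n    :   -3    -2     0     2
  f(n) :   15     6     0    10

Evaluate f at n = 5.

Write f(n) = an³ + bn² + cn + d; the 4 given values yield a linear system in the 4 coefficients.
Solving, the leading coefficient vanishes, and f(n) = 2n² + n.
Then f(5) = 55.

55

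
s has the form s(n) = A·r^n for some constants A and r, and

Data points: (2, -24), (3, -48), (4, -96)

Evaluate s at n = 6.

-384

Consecutive ratio: -48/(-24) = 2, and -96/(-48) = 2, so r = 2.
Then A·2^2 = -24 gives A = -6, and s(n) = -6·2^n.
s(6) = -6·2^6 = -384.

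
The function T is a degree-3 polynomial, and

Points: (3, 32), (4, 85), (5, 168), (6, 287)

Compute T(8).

657

Write T(m) = am³ + bm² + cm + d; the 4 given values yield a linear system in the 4 coefficients.
Solving, T(m) = m³ + 3m² - 5m - 7.
Then T(8) = 657.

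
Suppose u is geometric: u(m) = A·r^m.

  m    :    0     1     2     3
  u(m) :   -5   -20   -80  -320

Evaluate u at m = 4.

Consecutive ratio: -20/(-5) = 4, and -80/(-20) = 4, so r = 4.
Then A·4^0 = -5 gives A = -5, and u(m) = -5·4^m.
u(4) = -5·4^4 = -1280.

-1280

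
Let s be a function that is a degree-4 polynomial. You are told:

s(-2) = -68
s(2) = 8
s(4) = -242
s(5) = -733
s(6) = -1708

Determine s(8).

-6118

Write s(k) = ak^4 + bk³ + ck² + dk + e; the 5 given values yield a linear system in the 5 coefficients.
Solving, s(k) = -2k^4 + 4k³ + 3k + 2.
Then s(8) = -6118.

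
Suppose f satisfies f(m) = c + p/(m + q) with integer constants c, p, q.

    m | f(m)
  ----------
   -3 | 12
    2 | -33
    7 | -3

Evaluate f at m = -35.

4

(f(m) − c)(m + q) = p for each data point; the three points give a linear system in c and q, then p follows.
Solving: c = 3, q = -1, p = -36, so f(m) = 3 − 36/(m − 1).
Then f(-35) = 3 − 36/(-36) = 4.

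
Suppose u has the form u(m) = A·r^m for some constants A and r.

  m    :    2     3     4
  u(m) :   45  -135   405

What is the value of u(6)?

Consecutive ratio: -135/45 = -3, and 405/(-135) = -3, so r = -3.
Then A·(-3)^2 = 45 gives A = 5, and u(m) = 5·(-3)^m.
u(6) = 5·(-3)^6 = 3645.

3645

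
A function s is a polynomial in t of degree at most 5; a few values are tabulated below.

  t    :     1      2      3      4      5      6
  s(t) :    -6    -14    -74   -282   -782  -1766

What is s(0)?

-2

First differences: -8, -60, -208, -500, -984. Second differences: -52, -148, -292, -484. Third differences: -96, -144, -192. Fourth differences: -48, -48.
Level-4 differences are constant, so s has degree 4.
Fitting a degree-4 polynomial gives s(t) = -2t^4 + 4t³ - 6t - 2.
The constant term is s(0) = -2.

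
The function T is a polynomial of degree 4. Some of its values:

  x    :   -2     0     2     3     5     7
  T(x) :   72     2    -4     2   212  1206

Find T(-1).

Write T(x) = ax^4 + bx³ + cx² + dx + e; the 6 given values yield a linear system in the 5 coefficients.
Solving, T(x) = x^4 - 4x³ + 4x² - 3x + 2.
Then T(-1) = 14.

14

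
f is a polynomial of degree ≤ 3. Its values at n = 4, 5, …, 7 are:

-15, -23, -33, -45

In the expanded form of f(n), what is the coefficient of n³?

First differences: -8, -10, -12. Second differences: -2, -2.
Level-2 differences are constant, so f has degree 2.
Fitting a degree-2 polynomial gives f(n) = -n² + n - 3.
The coefficient of n³ is 0.

0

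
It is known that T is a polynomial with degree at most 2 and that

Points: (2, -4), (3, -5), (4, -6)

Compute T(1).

First differences: -1, -1.
Level-1 differences are constant, so T has degree 1.
Fitting a degree-1 polynomial gives T(x) = -x - 2.
Then T(1) = -3.

-3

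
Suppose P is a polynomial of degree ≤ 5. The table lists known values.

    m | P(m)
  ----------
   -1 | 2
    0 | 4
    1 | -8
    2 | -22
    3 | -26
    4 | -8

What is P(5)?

44

First differences: 2, -12, -14, -4, 18. Second differences: -14, -2, 10, 22. Third differences: 12, 12, 12.
Level-3 differences are constant, so P has degree 3.
Extending the table by one column gives the next first difference 52, so P(5) = -8 + 52 = 44.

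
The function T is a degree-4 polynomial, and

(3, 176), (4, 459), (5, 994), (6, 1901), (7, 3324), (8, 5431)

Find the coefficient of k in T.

-1

First differences: 283, 535, 907, 1423, 2107. Second differences: 252, 372, 516, 684. Third differences: 120, 144, 168. Fourth differences: 24, 24.
Level-4 differences are constant, so T has degree 4.
Fitting a degree-4 polynomial gives T(k) = k^4 + 2k³ + 5k² - k - 1.
The coefficient of k is -1.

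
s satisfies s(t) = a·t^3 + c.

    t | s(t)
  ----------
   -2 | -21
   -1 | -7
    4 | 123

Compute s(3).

49

From s(-2) = -21 and s(-1) = -7: -8a + c = -21 and -1a + c = -7.
Subtracting: 7a = 14, so a = 2; then c = -21 − 2·(-8) = -5.
So s(t) = 2t³ − 5, and s(3) = 49.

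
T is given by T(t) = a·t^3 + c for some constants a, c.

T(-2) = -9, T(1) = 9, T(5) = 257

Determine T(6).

439

From T(-2) = -9 and T(1) = 9: -8a + c = -9 and 1a + c = 9.
Subtracting: 9a = 18, so a = 2; then c = -9 − 2·(-8) = 7.
So T(t) = 2t³ + 7, and T(6) = 439.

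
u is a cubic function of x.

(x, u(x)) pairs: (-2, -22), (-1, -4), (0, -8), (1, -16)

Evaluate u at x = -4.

Write u(x) = ax³ + bx² + cx + d; the 4 given values yield a linear system in the 4 coefficients.
Solving, u(x) = 3x³ - 2x² - 9x - 8.
Then u(-4) = -196.

-196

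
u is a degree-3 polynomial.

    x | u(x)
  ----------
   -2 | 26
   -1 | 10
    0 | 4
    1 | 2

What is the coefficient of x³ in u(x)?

Write u(x) = ax³ + bx² + cx + d; the 4 given values yield a linear system in the 4 coefficients.
Solving, u(x) = -x³ + 2x² - 3x + 4.
The coefficient of x³ is -1.

-1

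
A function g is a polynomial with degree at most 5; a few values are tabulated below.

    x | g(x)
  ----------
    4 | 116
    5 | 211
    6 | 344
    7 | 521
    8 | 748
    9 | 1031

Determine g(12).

2276

First differences: 95, 133, 177, 227, 283. Second differences: 38, 44, 50, 56. Third differences: 6, 6, 6.
Level-3 differences are constant, so g has degree 3.
Fitting a degree-3 polynomial gives g(x) = x³ + 4x² - 2x - 4.
Then g(12) = 2276.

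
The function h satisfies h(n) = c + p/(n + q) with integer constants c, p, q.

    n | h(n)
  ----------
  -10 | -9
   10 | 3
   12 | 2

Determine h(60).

-2

(h(n) − c)(n + q) = p for each data point; the three points give a linear system in c and q, then p follows.
Solving: c = -3, q = 0, p = 60, so h(n) = -3 + 60/(n + 0).
Then h(60) = -3 + 60/60 = -2.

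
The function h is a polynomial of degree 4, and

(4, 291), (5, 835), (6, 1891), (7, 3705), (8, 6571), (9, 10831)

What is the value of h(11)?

25141

First differences: 544, 1056, 1814, 2866, 4260. Second differences: 512, 758, 1052, 1394. Third differences: 246, 294, 342. Fourth differences: 48, 48.
Level-4 differences are constant, so h has degree 4.
Fitting a degree-4 polynomial gives h(m) = 2m^4 - 3m³ - m² - 2m - 5.
Then h(11) = 25141.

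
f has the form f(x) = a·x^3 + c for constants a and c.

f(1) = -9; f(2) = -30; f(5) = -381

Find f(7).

-1035

From f(1) = -9 and f(2) = -30: 1a + c = -9 and 8a + c = -30.
Subtracting: 7a = -21, so a = -3; then c = -9 − (-3)·1 = -6.
So f(x) = -3x³ − 6, and f(7) = -1035.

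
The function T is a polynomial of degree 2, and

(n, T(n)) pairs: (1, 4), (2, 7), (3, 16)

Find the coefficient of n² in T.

Write T(n) = an² + bn + c; the 3 given values yield a linear system in the 3 coefficients.
Solving, T(n) = 3n² - 6n + 7.
The coefficient of n² is 3.

3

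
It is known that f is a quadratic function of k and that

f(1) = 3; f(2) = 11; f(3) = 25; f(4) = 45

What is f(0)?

1

First differences: 8, 14, 20. Second differences: 6, 6.
Level-2 differences are constant, so f has degree 2.
Fitting a degree-2 polynomial gives f(k) = 3k² - k + 1.
The constant term is f(0) = 1.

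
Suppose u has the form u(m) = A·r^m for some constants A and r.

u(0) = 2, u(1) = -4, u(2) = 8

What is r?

-2

Consecutive ratio: -4/2 = -2, and 8/(-4) = -2, so r = -2.
Then A·(-2)^0 = 2 gives A = 2, and u(m) = 2·(-2)^m.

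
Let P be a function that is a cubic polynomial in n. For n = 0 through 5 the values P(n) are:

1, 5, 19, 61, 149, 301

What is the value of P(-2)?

-49

Write P(n) = an³ + bn² + cn + d; the 6 given values yield a linear system in the 4 coefficients.
Solving, P(n) = 3n³ - 4n² + 5n + 1.
Then P(-2) = -49.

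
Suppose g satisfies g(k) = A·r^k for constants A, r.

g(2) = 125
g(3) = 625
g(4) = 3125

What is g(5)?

Consecutive ratio: 625/125 = 5, and 3125/625 = 5, so r = 5.
Then A·5^2 = 125 gives A = 5, and g(k) = 5·5^k.
g(5) = 5·5^5 = 15625.

15625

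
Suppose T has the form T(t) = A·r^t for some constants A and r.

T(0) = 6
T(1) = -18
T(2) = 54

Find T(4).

486

Consecutive ratio: -18/6 = -3, and 54/(-18) = -3, so r = -3.
Then A·(-3)^0 = 6 gives A = 6, and T(t) = 6·(-3)^t.
T(4) = 6·(-3)^4 = 486.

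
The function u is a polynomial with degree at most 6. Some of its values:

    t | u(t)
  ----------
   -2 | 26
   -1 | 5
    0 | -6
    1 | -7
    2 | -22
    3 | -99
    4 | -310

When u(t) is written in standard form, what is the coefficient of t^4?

Write u(t) = at^6 + bt^5 + ct^4 + dt³ + et² + pt + q; the 7 given values yield a linear system in the 7 coefficients.
Solving, the top 2 coefficients vanish, and u(t) = -t^4 - 2t³ + 6t² - 4t - 6.
The coefficient of t^4 is -1.

-1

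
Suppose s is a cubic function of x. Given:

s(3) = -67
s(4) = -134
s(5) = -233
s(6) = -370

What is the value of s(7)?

Write s(x) = ax³ + bx² + cx + d; the 4 given values yield a linear system in the 4 coefficients.
Solving, s(x) = -x³ - 4x² - 2x + 2.
Then s(7) = -551.

-551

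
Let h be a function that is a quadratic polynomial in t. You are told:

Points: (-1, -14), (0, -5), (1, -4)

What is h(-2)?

-31

Write h(t) = at² + bt + c; the 3 given values yield a linear system in the 3 coefficients.
Solving, h(t) = -4t² + 5t - 5.
Then h(-2) = -31.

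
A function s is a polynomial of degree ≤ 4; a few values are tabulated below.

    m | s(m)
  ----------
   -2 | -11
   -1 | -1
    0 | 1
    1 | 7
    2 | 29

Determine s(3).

79

First differences: 10, 2, 6, 22. Second differences: -8, 4, 16. Third differences: 12, 12.
Level-3 differences are constant, so s has degree 3.
Fitting a degree-3 polynomial gives s(m) = 2m³ + 2m² + 2m + 1.
Then s(3) = 79.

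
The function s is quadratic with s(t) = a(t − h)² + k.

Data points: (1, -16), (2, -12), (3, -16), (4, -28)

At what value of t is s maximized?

2

First differences 4, -4, -12; second difference -8 = 2a, so a = -4.
Expanding, the t-coefficient is −2ah = 8h; matching it to the data gives h = 2, and then k = -12.
So s(t) = -4(t − 2)² − 12.
Hence h = 2.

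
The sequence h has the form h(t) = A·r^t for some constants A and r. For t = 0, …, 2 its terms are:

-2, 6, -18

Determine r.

Consecutive ratio: 6/(-2) = -3, and -18/6 = -3, so r = -3.
Then A·(-3)^0 = -2 gives A = -2, and h(t) = -2·(-3)^t.

-3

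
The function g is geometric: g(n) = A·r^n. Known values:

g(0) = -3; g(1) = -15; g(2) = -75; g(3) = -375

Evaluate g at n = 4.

Consecutive ratio: -15/(-3) = 5, and -75/(-15) = 5, so r = 5.
Then A·5^0 = -3 gives A = -3, and g(n) = -3·5^n.
g(4) = -3·5^4 = -1875.

-1875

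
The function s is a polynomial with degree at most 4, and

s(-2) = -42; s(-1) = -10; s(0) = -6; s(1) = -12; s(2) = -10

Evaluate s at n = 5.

224

Write s(n) = an^4 + bn³ + cn² + dn + e; the 5 given values yield a linear system in the 5 coefficients.
Solving, the leading coefficient vanishes, and s(n) = 3n³ - 5n² - 4n - 6.
Then s(5) = 224.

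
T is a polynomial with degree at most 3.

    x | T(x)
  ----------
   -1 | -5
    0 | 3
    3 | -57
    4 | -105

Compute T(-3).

-63

Write T(x) = ax³ + bx² + cx + d; the 4 given values yield a linear system in the 4 coefficients.
Solving, the leading coefficient vanishes, and T(x) = -7x² + x + 3.
Then T(-3) = -63.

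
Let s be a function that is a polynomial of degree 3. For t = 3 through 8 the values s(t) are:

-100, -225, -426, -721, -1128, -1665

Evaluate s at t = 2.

-33

Write s(t) = at³ + bt² + ct + d; the 6 given values yield a linear system in the 4 coefficients.
Solving, s(t) = -3t³ - 2t² - 1.
Then s(2) = -33.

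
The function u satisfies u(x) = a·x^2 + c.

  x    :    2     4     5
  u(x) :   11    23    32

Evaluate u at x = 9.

88

From u(2) = 11 and u(4) = 23: 4a + c = 11 and 16a + c = 23.
Subtracting: 12a = 12, so a = 1; then c = 11 − 1·4 = 7.
So u(x) = 1x² + 7, and u(9) = 88.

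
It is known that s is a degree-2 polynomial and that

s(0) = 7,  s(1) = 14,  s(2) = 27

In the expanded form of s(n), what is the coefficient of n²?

Write s(n) = an² + bn + c; the 3 given values yield a linear system in the 3 coefficients.
Solving, s(n) = 3n² + 4n + 7.
The coefficient of n² is 3.

3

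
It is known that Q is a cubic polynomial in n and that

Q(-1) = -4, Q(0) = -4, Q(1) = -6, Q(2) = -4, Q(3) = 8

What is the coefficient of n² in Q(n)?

-1

First differences: 0, -2, 2, 12. Second differences: -2, 4, 10. Third differences: 6, 6.
Level-3 differences are constant, so Q has degree 3.
Fitting a degree-3 polynomial gives Q(n) = n³ - n² - 2n - 4.
The coefficient of n² is -1.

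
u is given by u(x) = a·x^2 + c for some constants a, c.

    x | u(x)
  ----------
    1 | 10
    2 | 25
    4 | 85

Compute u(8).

From u(1) = 10 and u(2) = 25: 1a + c = 10 and 4a + c = 25.
Subtracting: 3a = 15, so a = 5; then c = 10 − 5·1 = 5.
So u(x) = 5x² + 5, and u(8) = 325.

325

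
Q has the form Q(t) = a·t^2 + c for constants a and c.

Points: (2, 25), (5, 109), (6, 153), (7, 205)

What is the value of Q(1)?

13

From Q(2) = 25 and Q(5) = 109: 4a + c = 25 and 25a + c = 109.
Subtracting: 21a = 84, so a = 4; then c = 25 − 4·4 = 9.
So Q(t) = 4t² + 9, and Q(1) = 13.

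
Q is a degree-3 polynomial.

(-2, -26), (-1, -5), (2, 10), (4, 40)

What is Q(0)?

4

Write Q(k) = ak³ + bk² + ck + d; the 4 given values yield a linear system in the 4 coefficients.
Solving, Q(k) = k³ - 3k² + 5k + 4.
The constant term is Q(0) = 4.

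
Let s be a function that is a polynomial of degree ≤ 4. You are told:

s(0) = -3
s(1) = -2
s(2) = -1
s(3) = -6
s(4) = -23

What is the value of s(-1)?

First differences: 1, 1, -5, -17. Second differences: 0, -6, -12. Third differences: -6, -6.
Level-3 differences are constant, so s has degree 3.
Fitting a degree-3 polynomial gives s(k) = -k³ + 3k² - k - 3.
Then s(-1) = 2.

2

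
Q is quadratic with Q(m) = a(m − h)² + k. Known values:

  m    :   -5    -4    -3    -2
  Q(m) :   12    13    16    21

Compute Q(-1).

First differences 1, 3, 5; second difference 2 = 2a, so a = 1.
Expanding, the m-coefficient is −2ah = -2h; matching it to the data gives h = -5, and then k = 12.
So Q(m) = 1(m + 5)² + 12.
Q(-1) = 1·4² + 12 = 28.

28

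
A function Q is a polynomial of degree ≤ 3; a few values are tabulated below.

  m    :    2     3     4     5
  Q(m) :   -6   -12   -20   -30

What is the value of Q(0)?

0

Write Q(m) = am³ + bm² + cm + d; the 4 given values yield a linear system in the 4 coefficients.
Solving, the leading coefficient vanishes, and Q(m) = -m² - m.
Then Q(0) = 0.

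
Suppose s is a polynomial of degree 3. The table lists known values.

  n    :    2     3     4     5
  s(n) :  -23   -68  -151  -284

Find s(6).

-479

Write s(n) = an³ + bn² + cn + d; the 4 given values yield a linear system in the 4 coefficients.
Solving, s(n) = -2n³ - n² - 2n + 1.
Then s(6) = -479.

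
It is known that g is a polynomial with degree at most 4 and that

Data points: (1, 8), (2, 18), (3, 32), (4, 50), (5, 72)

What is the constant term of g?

2

First differences: 10, 14, 18, 22. Second differences: 4, 4, 4.
Level-2 differences are constant, so g has degree 2.
Fitting a degree-2 polynomial gives g(k) = 2k² + 4k + 2.
The constant term is g(0) = 2.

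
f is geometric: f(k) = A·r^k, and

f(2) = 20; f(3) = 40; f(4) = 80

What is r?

Consecutive ratio: 40/20 = 2, and 80/40 = 2, so r = 2.
Then A·2^2 = 20 gives A = 5, and f(k) = 5·2^k.

2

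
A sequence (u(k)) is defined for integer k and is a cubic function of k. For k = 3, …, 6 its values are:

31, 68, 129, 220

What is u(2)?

Write u(k) = ak³ + bk² + ck + d; the 4 given values yield a linear system in the 4 coefficients.
Solving, u(k) = k³ + 4.
Then u(2) = 12.

12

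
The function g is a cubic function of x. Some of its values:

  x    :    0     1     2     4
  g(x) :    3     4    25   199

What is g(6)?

Write g(x) = ax³ + bx² + cx + d; the 4 given values yield a linear system in the 4 coefficients.
Solving, g(x) = 3x³ + x² - 3x + 3.
Then g(6) = 669.

669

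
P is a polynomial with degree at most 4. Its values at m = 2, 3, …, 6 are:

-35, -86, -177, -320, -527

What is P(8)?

-1181

First differences: -51, -91, -143, -207. Second differences: -40, -52, -64. Third differences: -12, -12.
Level-3 differences are constant, so P has degree 3.
Fitting a degree-3 polynomial gives P(m) = -2m³ - 2m² - 3m - 5.
Then P(8) = -1181.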